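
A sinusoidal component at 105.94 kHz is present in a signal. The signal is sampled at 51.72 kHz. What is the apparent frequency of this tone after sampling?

105.94 kHz mod fs = 2.5 kHz.
2.5 kHz ≤ fs/2 = 25.86 kHz, appears at 2.5 kHz.

2.5 kHz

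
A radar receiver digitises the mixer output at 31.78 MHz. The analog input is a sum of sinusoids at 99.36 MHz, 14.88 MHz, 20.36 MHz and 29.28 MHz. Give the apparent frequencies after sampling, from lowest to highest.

2.5 MHz, 4.02 MHz, 11.42 MHz, 14.88 MHz

fs/2 = 15.89 MHz.
99.36 MHz mod fs = 4.02 MHz.
4.02 MHz ≤ fs/2 = 15.89 MHz, appears at 4.02 MHz.
14.88 MHz ≤ fs/2 = 15.89 MHz, passes unchanged.
20.36 MHz > fs/2 = 15.89 MHz, folds to fs − 20.36 MHz = 11.42 MHz.
29.28 MHz > fs/2 = 15.89 MHz, folds to fs − 29.28 MHz = 2.5 MHz.
Distinct values: {2.5 MHz, 4.02 MHz, 11.42 MHz, 14.88 MHz}.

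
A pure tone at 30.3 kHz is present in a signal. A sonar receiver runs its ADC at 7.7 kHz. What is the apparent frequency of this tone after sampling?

30.3 kHz mod fs = 7.2 kHz.
7.2 kHz > fs/2 = 3.85 kHz, folds to fs − 7.2 kHz = 0.5 kHz.

0.5 kHz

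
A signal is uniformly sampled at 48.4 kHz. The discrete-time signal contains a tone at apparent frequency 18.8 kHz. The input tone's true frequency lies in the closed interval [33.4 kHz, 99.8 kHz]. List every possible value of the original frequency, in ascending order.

Frequencies that alias to 18.8 kHz are k·fs ± 18.8 kHz for integer k ≥ 0.
k=0: 18.8 kHz.
k=1: 29.6 kHz, 67.2 kHz.
k=2: 78 kHz, 115.6 kHz.
k=3: 126.4 kHz, 164 kHz.
Within [33.4 kHz, 99.8 kHz]: 67.2 kHz, 78 kHz.

67.2 kHz, 78 kHz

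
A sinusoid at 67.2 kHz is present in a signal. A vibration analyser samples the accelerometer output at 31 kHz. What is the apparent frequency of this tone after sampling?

5.2 kHz

67.2 kHz mod fs = 5.2 kHz.
5.2 kHz ≤ fs/2 = 15.5 kHz, appears at 5.2 kHz.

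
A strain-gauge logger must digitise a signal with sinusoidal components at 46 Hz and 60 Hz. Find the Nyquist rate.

120 Hz

Highest-frequency component: 60 Hz.
Nyquist rate = 2 × 60 Hz = 120 Hz.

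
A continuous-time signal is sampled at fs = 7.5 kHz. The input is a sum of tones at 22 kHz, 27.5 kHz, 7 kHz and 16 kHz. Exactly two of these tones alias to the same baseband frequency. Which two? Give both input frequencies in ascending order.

7 kHz, 22 kHz

fs/2 = 3.75 kHz.
22 kHz mod fs = 7 kHz.
7 kHz > fs/2 = 3.75 kHz, folds to fs − 7 kHz = 0.5 kHz.
27.5 kHz mod fs = 5 kHz.
5 kHz > fs/2 = 3.75 kHz, folds to fs − 5 kHz = 2.5 kHz.
7 kHz > fs/2 = 3.75 kHz, folds to fs − 7 kHz = 0.5 kHz.
16 kHz mod fs = 1 kHz.
1 kHz ≤ fs/2 = 3.75 kHz, appears at 1 kHz.
7 kHz and 22 kHz both map to 0.5 kHz.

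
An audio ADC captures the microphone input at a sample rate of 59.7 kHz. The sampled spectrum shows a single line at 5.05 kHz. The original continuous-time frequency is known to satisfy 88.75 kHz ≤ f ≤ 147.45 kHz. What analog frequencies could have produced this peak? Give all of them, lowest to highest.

114.35 kHz, 124.45 kHz

Frequencies that alias to 5.05 kHz are k·fs ± 5.05 kHz for integer k ≥ 0.
k=0: 5.05 kHz.
k=1: 54.65 kHz, 64.75 kHz.
k=2: 114.35 kHz, 124.45 kHz.
k=3: 174.05 kHz, 184.15 kHz.
Within [88.75 kHz, 147.45 kHz]: 114.35 kHz, 124.45 kHz.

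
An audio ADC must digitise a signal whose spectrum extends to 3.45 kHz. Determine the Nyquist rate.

Nyquist rate = 2 × 3.45 kHz = 6.9 kHz.

6.9 kHz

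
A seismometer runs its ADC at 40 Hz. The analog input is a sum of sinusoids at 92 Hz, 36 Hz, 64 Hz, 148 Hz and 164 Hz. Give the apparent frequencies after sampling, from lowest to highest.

fs/2 = 20 Hz.
92 Hz mod fs = 12 Hz.
12 Hz ≤ fs/2 = 20 Hz, appears at 12 Hz.
36 Hz > fs/2 = 20 Hz, folds to fs − 36 Hz = 4 Hz.
64 Hz mod fs = 24 Hz.
24 Hz > fs/2 = 20 Hz, folds to fs − 24 Hz = 16 Hz.
148 Hz mod fs = 28 Hz.
28 Hz > fs/2 = 20 Hz, folds to fs − 28 Hz = 12 Hz.
164 Hz mod fs = 4 Hz.
4 Hz ≤ fs/2 = 20 Hz, appears at 4 Hz.
Distinct values: {4 Hz, 12 Hz, 16 Hz}.

4 Hz, 12 Hz, 16 Hz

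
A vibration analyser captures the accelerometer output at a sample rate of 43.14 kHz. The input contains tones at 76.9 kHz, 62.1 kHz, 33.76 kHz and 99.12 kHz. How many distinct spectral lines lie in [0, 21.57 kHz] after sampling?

3

fs/2 = 21.57 kHz.
76.9 kHz mod fs = 33.76 kHz.
33.76 kHz > fs/2 = 21.57 kHz, folds to fs − 33.76 kHz = 9.38 kHz.
62.1 kHz mod fs = 18.96 kHz.
18.96 kHz ≤ fs/2 = 21.57 kHz, appears at 18.96 kHz.
33.76 kHz > fs/2 = 21.57 kHz, folds to fs − 33.76 kHz = 9.38 kHz.
99.12 kHz mod fs = 12.84 kHz.
12.84 kHz ≤ fs/2 = 21.57 kHz, appears at 12.84 kHz.
Distinct values: {9.38 kHz, 12.84 kHz, 18.96 kHz} → 3.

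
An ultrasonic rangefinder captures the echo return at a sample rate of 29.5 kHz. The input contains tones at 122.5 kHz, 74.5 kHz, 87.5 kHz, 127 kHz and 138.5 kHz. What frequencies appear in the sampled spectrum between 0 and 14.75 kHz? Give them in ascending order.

fs/2 = 14.75 kHz.
122.5 kHz mod fs = 4.5 kHz.
4.5 kHz ≤ fs/2 = 14.75 kHz, appears at 4.5 kHz.
74.5 kHz mod fs = 15.5 kHz.
15.5 kHz > fs/2 = 14.75 kHz, folds to fs − 15.5 kHz = 14 kHz.
87.5 kHz mod fs = 28.5 kHz.
28.5 kHz > fs/2 = 14.75 kHz, folds to fs − 28.5 kHz = 1 kHz.
127 kHz mod fs = 9 kHz.
9 kHz ≤ fs/2 = 14.75 kHz, appears at 9 kHz.
138.5 kHz mod fs = 20.5 kHz.
20.5 kHz > fs/2 = 14.75 kHz, folds to fs − 20.5 kHz = 9 kHz.
Distinct values: {1 kHz, 4.5 kHz, 9 kHz, 14 kHz}.

1 kHz, 4.5 kHz, 9 kHz, 14 kHz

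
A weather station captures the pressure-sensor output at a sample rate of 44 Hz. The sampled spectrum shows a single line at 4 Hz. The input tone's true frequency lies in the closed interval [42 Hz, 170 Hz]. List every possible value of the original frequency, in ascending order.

Frequencies that alias to 4 Hz are k·fs ± 4 Hz for integer k ≥ 0.
k=0: 4 Hz.
k=1: 40 Hz, 48 Hz.
k=2: 84 Hz, 92 Hz.
k=3: 128 Hz, 136 Hz.
k=4: 172 Hz, 180 Hz.
Within [42 Hz, 170 Hz]: 48 Hz, 84 Hz, 92 Hz, 128 Hz, 136 Hz.

48 Hz, 84 Hz, 92 Hz, 128 Hz, 136 Hz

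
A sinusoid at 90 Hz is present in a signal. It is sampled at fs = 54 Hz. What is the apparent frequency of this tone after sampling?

90 Hz mod fs = 36 Hz.
36 Hz > fs/2 = 27 Hz, folds to fs − 36 Hz = 18 Hz.

18 Hz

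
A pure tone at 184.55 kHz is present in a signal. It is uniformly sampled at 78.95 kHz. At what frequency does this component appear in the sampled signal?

26.65 kHz

184.55 kHz mod fs = 26.65 kHz.
26.65 kHz ≤ fs/2 = 39.475 kHz, appears at 26.65 kHz.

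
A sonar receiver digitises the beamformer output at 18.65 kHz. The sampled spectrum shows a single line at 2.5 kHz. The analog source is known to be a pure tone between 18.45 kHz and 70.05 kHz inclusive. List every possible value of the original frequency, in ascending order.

21.15 kHz, 34.8 kHz, 39.8 kHz, 53.45 kHz, 58.45 kHz

Frequencies that alias to 2.5 kHz are k·fs ± 2.5 kHz for integer k ≥ 0.
k=0: 2.5 kHz.
k=1: 16.15 kHz, 21.15 kHz.
k=2: 34.8 kHz, 39.8 kHz.
k=3: 53.45 kHz, 58.45 kHz.
k=4: 72.1 kHz, 77.1 kHz.
Within [18.45 kHz, 70.05 kHz]: 21.15 kHz, 34.8 kHz, 39.8 kHz, 53.45 kHz, 58.45 kHz.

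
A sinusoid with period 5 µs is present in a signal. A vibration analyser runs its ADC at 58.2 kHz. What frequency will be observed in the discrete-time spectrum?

25.4 kHz

T = 5 µs → f = 1/T = 200 kHz.
200 kHz mod fs = 25.4 kHz.
25.4 kHz ≤ fs/2 = 29.1 kHz, appears at 25.4 kHz.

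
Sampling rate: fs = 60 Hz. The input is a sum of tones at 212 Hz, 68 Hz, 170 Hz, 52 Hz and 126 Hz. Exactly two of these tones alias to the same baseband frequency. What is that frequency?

fs/2 = 30 Hz.
212 Hz mod fs = 32 Hz.
32 Hz > fs/2 = 30 Hz, folds to fs − 32 Hz = 28 Hz.
68 Hz mod fs = 8 Hz.
8 Hz ≤ fs/2 = 30 Hz, appears at 8 Hz.
170 Hz mod fs = 50 Hz.
50 Hz > fs/2 = 30 Hz, folds to fs − 50 Hz = 10 Hz.
52 Hz > fs/2 = 30 Hz, folds to fs − 52 Hz = 8 Hz.
126 Hz mod fs = 6 Hz.
6 Hz ≤ fs/2 = 30 Hz, appears at 6 Hz.
52 Hz and 68 Hz both map to 8 Hz.

8 Hz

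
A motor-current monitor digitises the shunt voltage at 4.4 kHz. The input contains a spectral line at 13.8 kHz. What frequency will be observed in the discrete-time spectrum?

0.6 kHz

13.8 kHz mod fs = 0.6 kHz.
0.6 kHz ≤ fs/2 = 2.2 kHz, appears at 0.6 kHz.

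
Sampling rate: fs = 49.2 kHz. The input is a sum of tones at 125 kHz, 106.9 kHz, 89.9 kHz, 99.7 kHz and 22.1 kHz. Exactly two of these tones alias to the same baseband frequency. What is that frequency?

8.5 kHz

fs/2 = 24.6 kHz.
125 kHz mod fs = 26.6 kHz.
26.6 kHz > fs/2 = 24.6 kHz, folds to fs − 26.6 kHz = 22.6 kHz.
106.9 kHz mod fs = 8.5 kHz.
8.5 kHz ≤ fs/2 = 24.6 kHz, appears at 8.5 kHz.
89.9 kHz mod fs = 40.7 kHz.
40.7 kHz > fs/2 = 24.6 kHz, folds to fs − 40.7 kHz = 8.5 kHz.
99.7 kHz mod fs = 1.3 kHz.
1.3 kHz ≤ fs/2 = 24.6 kHz, appears at 1.3 kHz.
22.1 kHz ≤ fs/2 = 24.6 kHz, passes unchanged.
89.9 kHz and 106.9 kHz both map to 8.5 kHz.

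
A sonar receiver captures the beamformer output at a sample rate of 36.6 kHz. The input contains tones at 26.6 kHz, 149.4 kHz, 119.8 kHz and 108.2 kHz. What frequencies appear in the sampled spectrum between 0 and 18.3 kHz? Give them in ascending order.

1.6 kHz, 3 kHz, 10 kHz

fs/2 = 18.3 kHz.
26.6 kHz > fs/2 = 18.3 kHz, folds to fs − 26.6 kHz = 10 kHz.
149.4 kHz mod fs = 3 kHz.
3 kHz ≤ fs/2 = 18.3 kHz, appears at 3 kHz.
119.8 kHz mod fs = 10 kHz.
10 kHz ≤ fs/2 = 18.3 kHz, appears at 10 kHz.
108.2 kHz mod fs = 35 kHz.
35 kHz > fs/2 = 18.3 kHz, folds to fs − 35 kHz = 1.6 kHz.
Distinct values: {1.6 kHz, 3 kHz, 10 kHz}.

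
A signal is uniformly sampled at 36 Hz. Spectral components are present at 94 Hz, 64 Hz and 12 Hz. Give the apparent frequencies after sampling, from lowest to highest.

fs/2 = 18 Hz.
94 Hz mod fs = 22 Hz.
22 Hz > fs/2 = 18 Hz, folds to fs − 22 Hz = 14 Hz.
64 Hz mod fs = 28 Hz.
28 Hz > fs/2 = 18 Hz, folds to fs − 28 Hz = 8 Hz.
12 Hz ≤ fs/2 = 18 Hz, passes unchanged.
Distinct values: {8 Hz, 12 Hz, 14 Hz}.

8 Hz, 12 Hz, 14 Hz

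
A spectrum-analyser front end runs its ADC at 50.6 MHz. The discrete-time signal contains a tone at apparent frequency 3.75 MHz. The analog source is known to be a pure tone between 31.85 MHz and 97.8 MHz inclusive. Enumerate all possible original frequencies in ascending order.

46.85 MHz, 54.35 MHz, 97.45 MHz

Frequencies that alias to 3.75 MHz are k·fs ± 3.75 MHz for integer k ≥ 0.
k=0: 3.75 MHz.
k=1: 46.85 MHz, 54.35 MHz.
k=2: 97.45 MHz, 104.95 MHz.
k=3: 148.05 MHz, 155.55 MHz.
Within [31.85 MHz, 97.8 MHz]: 46.85 MHz, 54.35 MHz, 97.45 MHz.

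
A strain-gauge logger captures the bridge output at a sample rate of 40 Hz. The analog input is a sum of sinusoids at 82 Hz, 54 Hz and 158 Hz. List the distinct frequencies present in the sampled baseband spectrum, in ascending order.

fs/2 = 20 Hz.
82 Hz mod fs = 2 Hz.
2 Hz ≤ fs/2 = 20 Hz, appears at 2 Hz.
54 Hz mod fs = 14 Hz.
14 Hz ≤ fs/2 = 20 Hz, appears at 14 Hz.
158 Hz mod fs = 38 Hz.
38 Hz > fs/2 = 20 Hz, folds to fs − 38 Hz = 2 Hz.
Distinct values: {2 Hz, 14 Hz}.

2 Hz, 14 Hz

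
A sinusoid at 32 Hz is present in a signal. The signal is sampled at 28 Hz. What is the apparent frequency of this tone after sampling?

32 Hz mod fs = 4 Hz.
4 Hz ≤ fs/2 = 14 Hz, appears at 4 Hz.

4 Hz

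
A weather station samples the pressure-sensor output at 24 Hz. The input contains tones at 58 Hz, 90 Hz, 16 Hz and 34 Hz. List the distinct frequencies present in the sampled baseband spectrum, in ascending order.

6 Hz, 8 Hz, 10 Hz

fs/2 = 12 Hz.
58 Hz mod fs = 10 Hz.
10 Hz ≤ fs/2 = 12 Hz, appears at 10 Hz.
90 Hz mod fs = 18 Hz.
18 Hz > fs/2 = 12 Hz, folds to fs − 18 Hz = 6 Hz.
16 Hz > fs/2 = 12 Hz, folds to fs − 16 Hz = 8 Hz.
34 Hz mod fs = 10 Hz.
10 Hz ≤ fs/2 = 12 Hz, appears at 10 Hz.
Distinct values: {6 Hz, 8 Hz, 10 Hz}.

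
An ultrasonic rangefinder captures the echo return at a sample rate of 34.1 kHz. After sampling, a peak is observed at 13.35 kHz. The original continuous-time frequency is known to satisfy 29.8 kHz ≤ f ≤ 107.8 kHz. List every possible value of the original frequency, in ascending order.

Frequencies that alias to 13.35 kHz are k·fs ± 13.35 kHz for integer k ≥ 0.
k=0: 13.35 kHz.
k=1: 20.75 kHz, 47.45 kHz.
k=2: 54.85 kHz, 81.55 kHz.
k=3: 88.95 kHz, 115.65 kHz.
k=4: 123.05 kHz, 149.75 kHz.
Within [29.8 kHz, 107.8 kHz]: 47.45 kHz, 54.85 kHz, 81.55 kHz, 88.95 kHz.

47.45 kHz, 54.85 kHz, 81.55 kHz, 88.95 kHz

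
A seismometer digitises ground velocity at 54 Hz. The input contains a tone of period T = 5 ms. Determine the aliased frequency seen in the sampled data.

16 Hz

T = 5 ms → f = 1/T = 200 Hz.
200 Hz mod fs = 38 Hz.
38 Hz > fs/2 = 27 Hz, folds to fs − 38 Hz = 16 Hz.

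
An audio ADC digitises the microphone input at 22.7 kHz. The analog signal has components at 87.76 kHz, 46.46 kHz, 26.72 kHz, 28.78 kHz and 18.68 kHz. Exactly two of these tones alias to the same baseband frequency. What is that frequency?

fs/2 = 11.35 kHz.
87.76 kHz mod fs = 19.66 kHz.
19.66 kHz > fs/2 = 11.35 kHz, folds to fs − 19.66 kHz = 3.04 kHz.
46.46 kHz mod fs = 1.06 kHz.
1.06 kHz ≤ fs/2 = 11.35 kHz, appears at 1.06 kHz.
26.72 kHz mod fs = 4.02 kHz.
4.02 kHz ≤ fs/2 = 11.35 kHz, appears at 4.02 kHz.
28.78 kHz mod fs = 6.08 kHz.
6.08 kHz ≤ fs/2 = 11.35 kHz, appears at 6.08 kHz.
18.68 kHz > fs/2 = 11.35 kHz, folds to fs − 18.68 kHz = 4.02 kHz.
18.68 kHz and 26.72 kHz both map to 4.02 kHz.

4.02 kHz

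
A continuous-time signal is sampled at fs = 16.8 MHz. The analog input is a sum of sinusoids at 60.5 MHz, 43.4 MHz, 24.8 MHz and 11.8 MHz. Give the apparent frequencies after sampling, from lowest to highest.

fs/2 = 8.4 MHz.
60.5 MHz mod fs = 10.1 MHz.
10.1 MHz > fs/2 = 8.4 MHz, folds to fs − 10.1 MHz = 6.7 MHz.
43.4 MHz mod fs = 9.8 MHz.
9.8 MHz > fs/2 = 8.4 MHz, folds to fs − 9.8 MHz = 7 MHz.
24.8 MHz mod fs = 8 MHz.
8 MHz ≤ fs/2 = 8.4 MHz, appears at 8 MHz.
11.8 MHz > fs/2 = 8.4 MHz, folds to fs − 11.8 MHz = 5 MHz.
Distinct values: {5 MHz, 6.7 MHz, 7 MHz, 8 MHz}.

5 MHz, 6.7 MHz, 7 MHz, 8 MHz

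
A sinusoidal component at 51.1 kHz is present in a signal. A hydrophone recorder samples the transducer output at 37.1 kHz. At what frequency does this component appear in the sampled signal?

14 kHz

51.1 kHz mod fs = 14 kHz.
14 kHz ≤ fs/2 = 18.55 kHz, appears at 14 kHz.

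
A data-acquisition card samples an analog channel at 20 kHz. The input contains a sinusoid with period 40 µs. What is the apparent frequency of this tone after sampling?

5 kHz

T = 40 µs → f = 1/T = 25 kHz.
25 kHz mod fs = 5 kHz.
5 kHz ≤ fs/2 = 10 kHz, appears at 5 kHz.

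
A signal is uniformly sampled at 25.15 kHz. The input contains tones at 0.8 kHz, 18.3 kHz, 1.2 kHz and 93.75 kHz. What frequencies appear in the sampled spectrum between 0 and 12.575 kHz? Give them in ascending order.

0.8 kHz, 1.2 kHz, 6.85 kHz

fs/2 = 12.575 kHz.
0.8 kHz ≤ fs/2 = 12.575 kHz, passes unchanged.
18.3 kHz > fs/2 = 12.575 kHz, folds to fs − 18.3 kHz = 6.85 kHz.
1.2 kHz ≤ fs/2 = 12.575 kHz, passes unchanged.
93.75 kHz mod fs = 18.3 kHz.
18.3 kHz > fs/2 = 12.575 kHz, folds to fs − 18.3 kHz = 6.85 kHz.
Distinct values: {0.8 kHz, 1.2 kHz, 6.85 kHz}.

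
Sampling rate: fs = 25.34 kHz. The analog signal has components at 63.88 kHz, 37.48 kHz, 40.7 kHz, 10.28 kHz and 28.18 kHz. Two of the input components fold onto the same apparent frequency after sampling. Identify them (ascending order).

fs/2 = 12.67 kHz.
63.88 kHz mod fs = 13.2 kHz.
13.2 kHz > fs/2 = 12.67 kHz, folds to fs − 13.2 kHz = 12.14 kHz.
37.48 kHz mod fs = 12.14 kHz.
12.14 kHz ≤ fs/2 = 12.67 kHz, appears at 12.14 kHz.
40.7 kHz mod fs = 15.36 kHz.
15.36 kHz > fs/2 = 12.67 kHz, folds to fs − 15.36 kHz = 9.98 kHz.
10.28 kHz ≤ fs/2 = 12.67 kHz, passes unchanged.
28.18 kHz mod fs = 2.84 kHz.
2.84 kHz ≤ fs/2 = 12.67 kHz, appears at 2.84 kHz.
37.48 kHz and 63.88 kHz both map to 12.14 kHz.

37.48 kHz, 63.88 kHz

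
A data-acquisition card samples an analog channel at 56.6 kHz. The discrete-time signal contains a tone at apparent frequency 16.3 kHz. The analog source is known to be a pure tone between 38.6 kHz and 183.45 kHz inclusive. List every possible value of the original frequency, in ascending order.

40.3 kHz, 72.9 kHz, 96.9 kHz, 129.5 kHz, 153.5 kHz

Frequencies that alias to 16.3 kHz are k·fs ± 16.3 kHz for integer k ≥ 0.
k=0: 16.3 kHz.
k=1: 40.3 kHz, 72.9 kHz.
k=2: 96.9 kHz, 129.5 kHz.
k=3: 153.5 kHz, 186.1 kHz.
k=4: 210.1 kHz, 242.7 kHz.
Within [38.6 kHz, 183.45 kHz]: 40.3 kHz, 72.9 kHz, 96.9 kHz, 129.5 kHz, 153.5 kHz.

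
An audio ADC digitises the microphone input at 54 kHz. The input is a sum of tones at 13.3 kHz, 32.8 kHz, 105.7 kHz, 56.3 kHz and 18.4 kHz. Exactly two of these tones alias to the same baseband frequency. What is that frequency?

fs/2 = 27 kHz.
13.3 kHz ≤ fs/2 = 27 kHz, passes unchanged.
32.8 kHz > fs/2 = 27 kHz, folds to fs − 32.8 kHz = 21.2 kHz.
105.7 kHz mod fs = 51.7 kHz.
51.7 kHz > fs/2 = 27 kHz, folds to fs − 51.7 kHz = 2.3 kHz.
56.3 kHz mod fs = 2.3 kHz.
2.3 kHz ≤ fs/2 = 27 kHz, appears at 2.3 kHz.
18.4 kHz ≤ fs/2 = 27 kHz, passes unchanged.
56.3 kHz and 105.7 kHz both map to 2.3 kHz.

2.3 kHz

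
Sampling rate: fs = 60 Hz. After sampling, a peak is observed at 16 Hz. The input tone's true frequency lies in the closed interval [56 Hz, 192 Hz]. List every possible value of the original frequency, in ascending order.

76 Hz, 104 Hz, 136 Hz, 164 Hz

Frequencies that alias to 16 Hz are k·fs ± 16 Hz for integer k ≥ 0.
k=0: 16 Hz.
k=1: 44 Hz, 76 Hz.
k=2: 104 Hz, 136 Hz.
k=3: 164 Hz, 196 Hz.
k=4: 224 Hz, 256 Hz.
Within [56 Hz, 192 Hz]: 76 Hz, 104 Hz, 136 Hz, 164 Hz.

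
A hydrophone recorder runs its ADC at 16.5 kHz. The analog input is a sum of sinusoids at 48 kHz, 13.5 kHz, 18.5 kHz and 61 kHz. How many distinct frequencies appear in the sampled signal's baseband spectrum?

4

fs/2 = 8.25 kHz.
48 kHz mod fs = 15 kHz.
15 kHz > fs/2 = 8.25 kHz, folds to fs − 15 kHz = 1.5 kHz.
13.5 kHz > fs/2 = 8.25 kHz, folds to fs − 13.5 kHz = 3 kHz.
18.5 kHz mod fs = 2 kHz.
2 kHz ≤ fs/2 = 8.25 kHz, appears at 2 kHz.
61 kHz mod fs = 11.5 kHz.
11.5 kHz > fs/2 = 8.25 kHz, folds to fs − 11.5 kHz = 5 kHz.
Distinct values: {1.5 kHz, 2 kHz, 3 kHz, 5 kHz} → 4.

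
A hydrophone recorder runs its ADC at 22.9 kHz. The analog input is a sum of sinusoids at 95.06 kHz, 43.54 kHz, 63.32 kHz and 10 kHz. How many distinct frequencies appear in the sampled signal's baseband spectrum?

4

fs/2 = 11.45 kHz.
95.06 kHz mod fs = 3.46 kHz.
3.46 kHz ≤ fs/2 = 11.45 kHz, appears at 3.46 kHz.
43.54 kHz mod fs = 20.64 kHz.
20.64 kHz > fs/2 = 11.45 kHz, folds to fs − 20.64 kHz = 2.26 kHz.
63.32 kHz mod fs = 17.52 kHz.
17.52 kHz > fs/2 = 11.45 kHz, folds to fs − 17.52 kHz = 5.38 kHz.
10 kHz ≤ fs/2 = 11.45 kHz, passes unchanged.
Distinct values: {2.26 kHz, 3.46 kHz, 5.38 kHz, 10 kHz} → 4.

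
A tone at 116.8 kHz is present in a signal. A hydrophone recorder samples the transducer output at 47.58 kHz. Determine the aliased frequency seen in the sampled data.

116.8 kHz mod fs = 21.64 kHz.
21.64 kHz ≤ fs/2 = 23.79 kHz, appears at 21.64 kHz.

21.64 kHz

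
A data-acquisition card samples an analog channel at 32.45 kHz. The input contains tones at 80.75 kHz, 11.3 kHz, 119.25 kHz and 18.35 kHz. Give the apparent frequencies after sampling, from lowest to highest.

fs/2 = 16.225 kHz.
80.75 kHz mod fs = 15.85 kHz.
15.85 kHz ≤ fs/2 = 16.225 kHz, appears at 15.85 kHz.
11.3 kHz ≤ fs/2 = 16.225 kHz, passes unchanged.
119.25 kHz mod fs = 21.9 kHz.
21.9 kHz > fs/2 = 16.225 kHz, folds to fs − 21.9 kHz = 10.55 kHz.
18.35 kHz > fs/2 = 16.225 kHz, folds to fs − 18.35 kHz = 14.1 kHz.
Distinct values: {10.55 kHz, 11.3 kHz, 14.1 kHz, 15.85 kHz}.

10.55 kHz, 11.3 kHz, 14.1 kHz, 15.85 kHz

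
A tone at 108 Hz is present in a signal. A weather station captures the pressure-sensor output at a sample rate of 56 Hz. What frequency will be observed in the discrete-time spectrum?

4 Hz

108 Hz mod fs = 52 Hz.
52 Hz > fs/2 = 28 Hz, folds to fs − 52 Hz = 4 Hz.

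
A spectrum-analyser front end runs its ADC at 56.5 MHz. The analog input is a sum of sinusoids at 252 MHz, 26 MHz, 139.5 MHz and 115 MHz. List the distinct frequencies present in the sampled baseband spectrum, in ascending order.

2 MHz, 26 MHz, 26.5 MHz

fs/2 = 28.25 MHz.
252 MHz mod fs = 26 MHz.
26 MHz ≤ fs/2 = 28.25 MHz, appears at 26 MHz.
26 MHz ≤ fs/2 = 28.25 MHz, passes unchanged.
139.5 MHz mod fs = 26.5 MHz.
26.5 MHz ≤ fs/2 = 28.25 MHz, appears at 26.5 MHz.
115 MHz mod fs = 2 MHz.
2 MHz ≤ fs/2 = 28.25 MHz, appears at 2 MHz.
Distinct values: {2 MHz, 26 MHz, 26.5 MHz}.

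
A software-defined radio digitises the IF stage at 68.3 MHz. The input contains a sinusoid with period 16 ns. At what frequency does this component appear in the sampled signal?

T = 16 ns → f = 1/T = 62.5 MHz.
62.5 MHz > fs/2 = 34.15 MHz, folds to fs − 62.5 MHz = 5.8 MHz.

5.8 MHz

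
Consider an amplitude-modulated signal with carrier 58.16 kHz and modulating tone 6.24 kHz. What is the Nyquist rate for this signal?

AM sidebands sit at fc ± fm = 51.92 kHz and 64.4 kHz.
Highest-frequency component: 64.4 kHz.
Nyquist rate = 2 × 64.4 kHz = 128.8 kHz.

128.8 kHz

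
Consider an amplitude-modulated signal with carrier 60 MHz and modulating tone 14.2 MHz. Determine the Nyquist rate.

148.4 MHz

AM sidebands sit at fc ± fm = 45.8 MHz and 74.2 MHz.
Highest-frequency component: 74.2 MHz.
Nyquist rate = 2 × 74.2 MHz = 148.4 MHz.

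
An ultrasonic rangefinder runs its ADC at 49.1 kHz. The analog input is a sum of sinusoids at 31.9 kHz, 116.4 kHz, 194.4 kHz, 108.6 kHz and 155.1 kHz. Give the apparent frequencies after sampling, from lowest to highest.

2 kHz, 7.8 kHz, 10.4 kHz, 17.2 kHz, 18.2 kHz

fs/2 = 24.55 kHz.
31.9 kHz > fs/2 = 24.55 kHz, folds to fs − 31.9 kHz = 17.2 kHz.
116.4 kHz mod fs = 18.2 kHz.
18.2 kHz ≤ fs/2 = 24.55 kHz, appears at 18.2 kHz.
194.4 kHz mod fs = 47.1 kHz.
47.1 kHz > fs/2 = 24.55 kHz, folds to fs − 47.1 kHz = 2 kHz.
108.6 kHz mod fs = 10.4 kHz.
10.4 kHz ≤ fs/2 = 24.55 kHz, appears at 10.4 kHz.
155.1 kHz mod fs = 7.8 kHz.
7.8 kHz ≤ fs/2 = 24.55 kHz, appears at 7.8 kHz.
Distinct values: {2 kHz, 7.8 kHz, 10.4 kHz, 17.2 kHz, 18.2 kHz}.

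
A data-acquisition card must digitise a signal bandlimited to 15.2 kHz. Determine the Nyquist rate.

30.4 kHz

Nyquist rate = 2 × 15.2 kHz = 30.4 kHz.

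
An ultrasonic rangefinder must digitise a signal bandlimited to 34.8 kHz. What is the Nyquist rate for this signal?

Nyquist rate = 2 × 34.8 kHz = 69.6 kHz.

69.6 kHz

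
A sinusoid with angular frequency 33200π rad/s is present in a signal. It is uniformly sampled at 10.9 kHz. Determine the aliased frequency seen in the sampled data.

ω = 33200π rad/s → f = ω/(2π) = 16600 Hz = 16.6 kHz.
16.6 kHz mod fs = 5.7 kHz.
5.7 kHz > fs/2 = 5.45 kHz, folds to fs − 5.7 kHz = 5.2 kHz.

5.2 kHz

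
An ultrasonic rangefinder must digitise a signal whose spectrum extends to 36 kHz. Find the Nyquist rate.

Nyquist rate = 2 × 36 kHz = 72 kHz.

72 kHz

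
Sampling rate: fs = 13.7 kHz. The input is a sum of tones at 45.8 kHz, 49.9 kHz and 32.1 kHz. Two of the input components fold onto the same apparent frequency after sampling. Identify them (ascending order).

fs/2 = 6.85 kHz.
45.8 kHz mod fs = 4.7 kHz.
4.7 kHz ≤ fs/2 = 6.85 kHz, appears at 4.7 kHz.
49.9 kHz mod fs = 8.8 kHz.
8.8 kHz > fs/2 = 6.85 kHz, folds to fs − 8.8 kHz = 4.9 kHz.
32.1 kHz mod fs = 4.7 kHz.
4.7 kHz ≤ fs/2 = 6.85 kHz, appears at 4.7 kHz.
32.1 kHz and 45.8 kHz both map to 4.7 kHz.

32.1 kHz, 45.8 kHz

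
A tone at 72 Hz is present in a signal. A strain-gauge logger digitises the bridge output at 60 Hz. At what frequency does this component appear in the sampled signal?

72 Hz mod fs = 12 Hz.
12 Hz ≤ fs/2 = 30 Hz, appears at 12 Hz.

12 Hz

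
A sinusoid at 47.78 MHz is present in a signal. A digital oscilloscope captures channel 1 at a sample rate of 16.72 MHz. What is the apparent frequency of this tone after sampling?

47.78 MHz mod fs = 14.34 MHz.
14.34 MHz > fs/2 = 8.36 MHz, folds to fs − 14.34 MHz = 2.38 MHz.

2.38 MHz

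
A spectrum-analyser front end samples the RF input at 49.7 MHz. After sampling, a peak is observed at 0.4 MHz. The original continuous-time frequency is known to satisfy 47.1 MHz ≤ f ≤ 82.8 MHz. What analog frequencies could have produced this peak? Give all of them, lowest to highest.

49.3 MHz, 50.1 MHz

Frequencies that alias to 0.4 MHz are k·fs ± 0.4 MHz for integer k ≥ 0.
k=0: 0.4 MHz.
k=1: 49.3 MHz, 50.1 MHz.
k=2: 99 MHz, 99.8 MHz.
Within [47.1 MHz, 82.8 MHz]: 49.3 MHz, 50.1 MHz.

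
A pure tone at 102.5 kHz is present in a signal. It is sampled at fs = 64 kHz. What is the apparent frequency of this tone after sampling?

102.5 kHz mod fs = 38.5 kHz.
38.5 kHz > fs/2 = 32 kHz, folds to fs − 38.5 kHz = 25.5 kHz.

25.5 kHz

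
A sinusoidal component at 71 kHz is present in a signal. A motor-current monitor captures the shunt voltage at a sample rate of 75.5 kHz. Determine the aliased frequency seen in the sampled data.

4.5 kHz

71 kHz > fs/2 = 37.75 kHz, folds to fs − 71 kHz = 4.5 kHz.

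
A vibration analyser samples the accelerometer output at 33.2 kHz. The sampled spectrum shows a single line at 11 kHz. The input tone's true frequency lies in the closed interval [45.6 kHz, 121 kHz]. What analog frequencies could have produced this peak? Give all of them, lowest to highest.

Frequencies that alias to 11 kHz are k·fs ± 11 kHz for integer k ≥ 0.
k=0: 11 kHz.
k=1: 22.2 kHz, 44.2 kHz.
k=2: 55.4 kHz, 77.4 kHz.
k=3: 88.6 kHz, 110.6 kHz.
k=4: 121.8 kHz, 143.8 kHz.
Within [45.6 kHz, 121 kHz]: 55.4 kHz, 77.4 kHz, 88.6 kHz, 110.6 kHz.

55.4 kHz, 77.4 kHz, 88.6 kHz, 110.6 kHz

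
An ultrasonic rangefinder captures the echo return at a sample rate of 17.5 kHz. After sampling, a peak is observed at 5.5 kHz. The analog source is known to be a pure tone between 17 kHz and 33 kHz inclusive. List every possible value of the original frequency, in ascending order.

Frequencies that alias to 5.5 kHz are k·fs ± 5.5 kHz for integer k ≥ 0.
k=0: 5.5 kHz.
k=1: 12 kHz, 23 kHz.
k=2: 29.5 kHz, 40.5 kHz.
k=3: 47 kHz, 58 kHz.
Within [17 kHz, 33 kHz]: 23 kHz, 29.5 kHz.

23 kHz, 29.5 kHz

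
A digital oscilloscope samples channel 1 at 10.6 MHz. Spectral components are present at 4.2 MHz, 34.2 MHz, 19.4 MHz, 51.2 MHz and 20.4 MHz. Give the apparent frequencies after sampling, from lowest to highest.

0.8 MHz, 1.8 MHz, 2.4 MHz, 4.2 MHz

fs/2 = 5.3 MHz.
4.2 MHz ≤ fs/2 = 5.3 MHz, passes unchanged.
34.2 MHz mod fs = 2.4 MHz.
2.4 MHz ≤ fs/2 = 5.3 MHz, appears at 2.4 MHz.
19.4 MHz mod fs = 8.8 MHz.
8.8 MHz > fs/2 = 5.3 MHz, folds to fs − 8.8 MHz = 1.8 MHz.
51.2 MHz mod fs = 8.8 MHz.
8.8 MHz > fs/2 = 5.3 MHz, folds to fs − 8.8 MHz = 1.8 MHz.
20.4 MHz mod fs = 9.8 MHz.
9.8 MHz > fs/2 = 5.3 MHz, folds to fs − 9.8 MHz = 0.8 MHz.
Distinct values: {0.8 MHz, 1.8 MHz, 2.4 MHz, 4.2 MHz}.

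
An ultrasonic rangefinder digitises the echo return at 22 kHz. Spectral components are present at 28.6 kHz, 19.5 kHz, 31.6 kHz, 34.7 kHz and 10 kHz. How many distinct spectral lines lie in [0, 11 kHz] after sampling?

fs/2 = 11 kHz.
28.6 kHz mod fs = 6.6 kHz.
6.6 kHz ≤ fs/2 = 11 kHz, appears at 6.6 kHz.
19.5 kHz > fs/2 = 11 kHz, folds to fs − 19.5 kHz = 2.5 kHz.
31.6 kHz mod fs = 9.6 kHz.
9.6 kHz ≤ fs/2 = 11 kHz, appears at 9.6 kHz.
34.7 kHz mod fs = 12.7 kHz.
12.7 kHz > fs/2 = 11 kHz, folds to fs − 12.7 kHz = 9.3 kHz.
10 kHz ≤ fs/2 = 11 kHz, passes unchanged.
Distinct values: {2.5 kHz, 6.6 kHz, 9.3 kHz, 9.6 kHz, 10 kHz} → 5.

5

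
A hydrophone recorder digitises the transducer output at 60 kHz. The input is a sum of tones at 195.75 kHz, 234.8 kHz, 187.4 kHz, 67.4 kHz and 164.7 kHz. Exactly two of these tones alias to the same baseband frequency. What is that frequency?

fs/2 = 30 kHz.
195.75 kHz mod fs = 15.75 kHz.
15.75 kHz ≤ fs/2 = 30 kHz, appears at 15.75 kHz.
234.8 kHz mod fs = 54.8 kHz.
54.8 kHz > fs/2 = 30 kHz, folds to fs − 54.8 kHz = 5.2 kHz.
187.4 kHz mod fs = 7.4 kHz.
7.4 kHz ≤ fs/2 = 30 kHz, appears at 7.4 kHz.
67.4 kHz mod fs = 7.4 kHz.
7.4 kHz ≤ fs/2 = 30 kHz, appears at 7.4 kHz.
164.7 kHz mod fs = 44.7 kHz.
44.7 kHz > fs/2 = 30 kHz, folds to fs − 44.7 kHz = 15.3 kHz.
67.4 kHz and 187.4 kHz both map to 7.4 kHz.

7.4 kHz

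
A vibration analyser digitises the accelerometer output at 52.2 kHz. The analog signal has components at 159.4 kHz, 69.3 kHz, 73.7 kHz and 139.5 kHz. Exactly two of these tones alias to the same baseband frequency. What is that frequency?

fs/2 = 26.1 kHz.
159.4 kHz mod fs = 2.8 kHz.
2.8 kHz ≤ fs/2 = 26.1 kHz, appears at 2.8 kHz.
69.3 kHz mod fs = 17.1 kHz.
17.1 kHz ≤ fs/2 = 26.1 kHz, appears at 17.1 kHz.
73.7 kHz mod fs = 21.5 kHz.
21.5 kHz ≤ fs/2 = 26.1 kHz, appears at 21.5 kHz.
139.5 kHz mod fs = 35.1 kHz.
35.1 kHz > fs/2 = 26.1 kHz, folds to fs − 35.1 kHz = 17.1 kHz.
69.3 kHz and 139.5 kHz both map to 17.1 kHz.

17.1 kHz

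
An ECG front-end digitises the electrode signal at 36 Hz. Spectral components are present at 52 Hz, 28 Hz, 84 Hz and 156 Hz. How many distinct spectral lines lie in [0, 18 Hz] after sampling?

3

fs/2 = 18 Hz.
52 Hz mod fs = 16 Hz.
16 Hz ≤ fs/2 = 18 Hz, appears at 16 Hz.
28 Hz > fs/2 = 18 Hz, folds to fs − 28 Hz = 8 Hz.
84 Hz mod fs = 12 Hz.
12 Hz ≤ fs/2 = 18 Hz, appears at 12 Hz.
156 Hz mod fs = 12 Hz.
12 Hz ≤ fs/2 = 18 Hz, appears at 12 Hz.
Distinct values: {8 Hz, 12 Hz, 16 Hz} → 3.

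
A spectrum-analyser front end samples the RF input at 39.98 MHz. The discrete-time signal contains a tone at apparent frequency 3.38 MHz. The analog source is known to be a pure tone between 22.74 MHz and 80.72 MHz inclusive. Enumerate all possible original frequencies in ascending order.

36.6 MHz, 43.36 MHz, 76.58 MHz

Frequencies that alias to 3.38 MHz are k·fs ± 3.38 MHz for integer k ≥ 0.
k=0: 3.38 MHz.
k=1: 36.6 MHz, 43.36 MHz.
k=2: 76.58 MHz, 83.34 MHz.
k=3: 116.56 MHz, 123.32 MHz.
Within [22.74 MHz, 80.72 MHz]: 36.6 MHz, 43.36 MHz, 76.58 MHz.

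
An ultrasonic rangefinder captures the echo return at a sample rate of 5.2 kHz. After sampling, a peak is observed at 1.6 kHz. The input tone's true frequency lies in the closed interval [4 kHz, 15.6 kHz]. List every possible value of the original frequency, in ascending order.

Frequencies that alias to 1.6 kHz are k·fs ± 1.6 kHz for integer k ≥ 0.
k=0: 1.6 kHz.
k=1: 3.6 kHz, 6.8 kHz.
k=2: 8.8 kHz, 12 kHz.
k=3: 14 kHz, 17.2 kHz.
k=4: 19.2 kHz, 22.4 kHz.
Within [4 kHz, 15.6 kHz]: 6.8 kHz, 8.8 kHz, 12 kHz, 14 kHz.

6.8 kHz, 8.8 kHz, 12 kHz, 14 kHz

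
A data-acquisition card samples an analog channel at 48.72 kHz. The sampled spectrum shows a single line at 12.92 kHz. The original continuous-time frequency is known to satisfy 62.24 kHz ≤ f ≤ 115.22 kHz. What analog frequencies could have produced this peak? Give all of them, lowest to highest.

Frequencies that alias to 12.92 kHz are k·fs ± 12.92 kHz for integer k ≥ 0.
k=0: 12.92 kHz.
k=1: 35.8 kHz, 61.64 kHz.
k=2: 84.52 kHz, 110.36 kHz.
k=3: 133.24 kHz, 159.08 kHz.
Within [62.24 kHz, 115.22 kHz]: 84.52 kHz, 110.36 kHz.

84.52 kHz, 110.36 kHz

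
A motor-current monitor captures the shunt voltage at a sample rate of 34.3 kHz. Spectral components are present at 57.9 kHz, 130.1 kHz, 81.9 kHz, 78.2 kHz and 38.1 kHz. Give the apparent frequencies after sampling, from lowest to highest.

3.8 kHz, 7.1 kHz, 9.6 kHz, 10.7 kHz, 13.3 kHz

fs/2 = 17.15 kHz.
57.9 kHz mod fs = 23.6 kHz.
23.6 kHz > fs/2 = 17.15 kHz, folds to fs − 23.6 kHz = 10.7 kHz.
130.1 kHz mod fs = 27.2 kHz.
27.2 kHz > fs/2 = 17.15 kHz, folds to fs − 27.2 kHz = 7.1 kHz.
81.9 kHz mod fs = 13.3 kHz.
13.3 kHz ≤ fs/2 = 17.15 kHz, appears at 13.3 kHz.
78.2 kHz mod fs = 9.6 kHz.
9.6 kHz ≤ fs/2 = 17.15 kHz, appears at 9.6 kHz.
38.1 kHz mod fs = 3.8 kHz.
3.8 kHz ≤ fs/2 = 17.15 kHz, appears at 3.8 kHz.
Distinct values: {3.8 kHz, 7.1 kHz, 9.6 kHz, 10.7 kHz, 13.3 kHz}.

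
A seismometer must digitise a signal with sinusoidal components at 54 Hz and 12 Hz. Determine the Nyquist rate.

Highest-frequency component: 54 Hz.
Nyquist rate = 2 × 54 Hz = 108 Hz.

108 Hz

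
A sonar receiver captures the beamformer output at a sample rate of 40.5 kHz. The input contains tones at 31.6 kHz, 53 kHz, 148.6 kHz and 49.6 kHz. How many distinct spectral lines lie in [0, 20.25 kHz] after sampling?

4

fs/2 = 20.25 kHz.
31.6 kHz > fs/2 = 20.25 kHz, folds to fs − 31.6 kHz = 8.9 kHz.
53 kHz mod fs = 12.5 kHz.
12.5 kHz ≤ fs/2 = 20.25 kHz, appears at 12.5 kHz.
148.6 kHz mod fs = 27.1 kHz.
27.1 kHz > fs/2 = 20.25 kHz, folds to fs − 27.1 kHz = 13.4 kHz.
49.6 kHz mod fs = 9.1 kHz.
9.1 kHz ≤ fs/2 = 20.25 kHz, appears at 9.1 kHz.
Distinct values: {8.9 kHz, 9.1 kHz, 12.5 kHz, 13.4 kHz} → 4.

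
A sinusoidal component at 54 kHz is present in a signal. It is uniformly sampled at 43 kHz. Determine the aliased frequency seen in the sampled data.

54 kHz mod fs = 11 kHz.
11 kHz ≤ fs/2 = 21.5 kHz, appears at 11 kHz.

11 kHz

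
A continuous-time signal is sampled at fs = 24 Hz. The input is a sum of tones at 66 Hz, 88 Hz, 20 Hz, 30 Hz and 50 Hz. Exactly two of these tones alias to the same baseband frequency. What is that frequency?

6 Hz

fs/2 = 12 Hz.
66 Hz mod fs = 18 Hz.
18 Hz > fs/2 = 12 Hz, folds to fs − 18 Hz = 6 Hz.
88 Hz mod fs = 16 Hz.
16 Hz > fs/2 = 12 Hz, folds to fs − 16 Hz = 8 Hz.
20 Hz > fs/2 = 12 Hz, folds to fs − 20 Hz = 4 Hz.
30 Hz mod fs = 6 Hz.
6 Hz ≤ fs/2 = 12 Hz, appears at 6 Hz.
50 Hz mod fs = 2 Hz.
2 Hz ≤ fs/2 = 12 Hz, appears at 2 Hz.
30 Hz and 66 Hz both map to 6 Hz.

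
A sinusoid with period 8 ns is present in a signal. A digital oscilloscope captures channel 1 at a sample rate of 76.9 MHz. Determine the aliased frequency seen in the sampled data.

T = 8 ns → f = 1/T = 125 MHz.
125 MHz mod fs = 48.1 MHz.
48.1 MHz > fs/2 = 38.45 MHz, folds to fs − 48.1 MHz = 28.8 MHz.

28.8 MHz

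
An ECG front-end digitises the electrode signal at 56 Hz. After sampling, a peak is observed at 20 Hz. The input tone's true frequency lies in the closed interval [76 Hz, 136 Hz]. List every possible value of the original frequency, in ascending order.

76 Hz, 92 Hz, 132 Hz

Frequencies that alias to 20 Hz are k·fs ± 20 Hz for integer k ≥ 0.
k=0: 20 Hz.
k=1: 36 Hz, 76 Hz.
k=2: 92 Hz, 132 Hz.
k=3: 148 Hz, 188 Hz.
Within [76 Hz, 136 Hz]: 76 Hz, 92 Hz, 132 Hz.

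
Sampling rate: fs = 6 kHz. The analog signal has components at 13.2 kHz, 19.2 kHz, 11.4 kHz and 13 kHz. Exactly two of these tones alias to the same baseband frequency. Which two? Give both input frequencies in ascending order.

13.2 kHz, 19.2 kHz

fs/2 = 3 kHz.
13.2 kHz mod fs = 1.2 kHz.
1.2 kHz ≤ fs/2 = 3 kHz, appears at 1.2 kHz.
19.2 kHz mod fs = 1.2 kHz.
1.2 kHz ≤ fs/2 = 3 kHz, appears at 1.2 kHz.
11.4 kHz mod fs = 5.4 kHz.
5.4 kHz > fs/2 = 3 kHz, folds to fs − 5.4 kHz = 0.6 kHz.
13 kHz mod fs = 1 kHz.
1 kHz ≤ fs/2 = 3 kHz, appears at 1 kHz.
13.2 kHz and 19.2 kHz both map to 1.2 kHz.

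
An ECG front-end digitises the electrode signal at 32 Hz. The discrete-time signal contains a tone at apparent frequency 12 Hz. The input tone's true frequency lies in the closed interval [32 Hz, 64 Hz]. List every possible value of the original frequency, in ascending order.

44 Hz, 52 Hz

Frequencies that alias to 12 Hz are k·fs ± 12 Hz for integer k ≥ 0.
k=0: 12 Hz.
k=1: 20 Hz, 44 Hz.
k=2: 52 Hz, 76 Hz.
k=3: 84 Hz, 108 Hz.
Within [32 Hz, 64 Hz]: 44 Hz, 52 Hz.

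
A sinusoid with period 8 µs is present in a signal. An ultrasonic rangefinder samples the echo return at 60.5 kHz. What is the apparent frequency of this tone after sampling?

4 kHz

T = 8 µs → f = 1/T = 125 kHz.
125 kHz mod fs = 4 kHz.
4 kHz ≤ fs/2 = 30.25 kHz, appears at 4 kHz.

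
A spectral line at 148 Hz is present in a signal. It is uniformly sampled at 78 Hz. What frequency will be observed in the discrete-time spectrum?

8 Hz

148 Hz mod fs = 70 Hz.
70 Hz > fs/2 = 39 Hz, folds to fs − 70 Hz = 8 Hz.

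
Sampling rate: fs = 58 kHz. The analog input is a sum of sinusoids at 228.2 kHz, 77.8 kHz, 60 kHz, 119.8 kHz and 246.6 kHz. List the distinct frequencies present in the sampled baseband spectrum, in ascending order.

2 kHz, 3.8 kHz, 14.6 kHz, 19.8 kHz

fs/2 = 29 kHz.
228.2 kHz mod fs = 54.2 kHz.
54.2 kHz > fs/2 = 29 kHz, folds to fs − 54.2 kHz = 3.8 kHz.
77.8 kHz mod fs = 19.8 kHz.
19.8 kHz ≤ fs/2 = 29 kHz, appears at 19.8 kHz.
60 kHz mod fs = 2 kHz.
2 kHz ≤ fs/2 = 29 kHz, appears at 2 kHz.
119.8 kHz mod fs = 3.8 kHz.
3.8 kHz ≤ fs/2 = 29 kHz, appears at 3.8 kHz.
246.6 kHz mod fs = 14.6 kHz.
14.6 kHz ≤ fs/2 = 29 kHz, appears at 14.6 kHz.
Distinct values: {2 kHz, 3.8 kHz, 14.6 kHz, 19.8 kHz}.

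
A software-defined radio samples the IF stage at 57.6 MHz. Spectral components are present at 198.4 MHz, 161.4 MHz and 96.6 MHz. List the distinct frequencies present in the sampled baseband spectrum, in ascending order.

fs/2 = 28.8 MHz.
198.4 MHz mod fs = 25.6 MHz.
25.6 MHz ≤ fs/2 = 28.8 MHz, appears at 25.6 MHz.
161.4 MHz mod fs = 46.2 MHz.
46.2 MHz > fs/2 = 28.8 MHz, folds to fs − 46.2 MHz = 11.4 MHz.
96.6 MHz mod fs = 39 MHz.
39 MHz > fs/2 = 28.8 MHz, folds to fs − 39 MHz = 18.6 MHz.
Distinct values: {11.4 MHz, 18.6 MHz, 25.6 MHz}.

11.4 MHz, 18.6 MHz, 25.6 MHz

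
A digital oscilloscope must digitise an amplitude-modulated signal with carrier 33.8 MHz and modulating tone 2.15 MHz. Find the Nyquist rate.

71.9 MHz

AM sidebands sit at fc ± fm = 31.65 MHz and 35.95 MHz.
Highest-frequency component: 35.95 MHz.
Nyquist rate = 2 × 35.95 MHz = 71.9 MHz.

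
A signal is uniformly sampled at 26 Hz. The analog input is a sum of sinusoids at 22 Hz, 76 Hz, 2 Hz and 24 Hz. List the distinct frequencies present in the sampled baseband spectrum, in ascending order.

2 Hz, 4 Hz

fs/2 = 13 Hz.
22 Hz > fs/2 = 13 Hz, folds to fs − 22 Hz = 4 Hz.
76 Hz mod fs = 24 Hz.
24 Hz > fs/2 = 13 Hz, folds to fs − 24 Hz = 2 Hz.
2 Hz ≤ fs/2 = 13 Hz, passes unchanged.
24 Hz > fs/2 = 13 Hz, folds to fs − 24 Hz = 2 Hz.
Distinct values: {2 Hz, 4 Hz}.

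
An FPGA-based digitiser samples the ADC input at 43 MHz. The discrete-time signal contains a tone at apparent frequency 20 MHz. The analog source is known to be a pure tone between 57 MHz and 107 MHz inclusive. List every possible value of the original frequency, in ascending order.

Frequencies that alias to 20 MHz are k·fs ± 20 MHz for integer k ≥ 0.
k=0: 20 MHz.
k=1: 23 MHz, 63 MHz.
k=2: 66 MHz, 106 MHz.
k=3: 109 MHz, 149 MHz.
Within [57 MHz, 107 MHz]: 63 MHz, 66 MHz, 106 MHz.

63 MHz, 66 MHz, 106 MHz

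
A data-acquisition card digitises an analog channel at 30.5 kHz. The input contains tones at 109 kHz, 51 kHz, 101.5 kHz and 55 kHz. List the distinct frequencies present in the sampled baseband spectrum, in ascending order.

6 kHz, 10 kHz, 13 kHz

fs/2 = 15.25 kHz.
109 kHz mod fs = 17.5 kHz.
17.5 kHz > fs/2 = 15.25 kHz, folds to fs − 17.5 kHz = 13 kHz.
51 kHz mod fs = 20.5 kHz.
20.5 kHz > fs/2 = 15.25 kHz, folds to fs − 20.5 kHz = 10 kHz.
101.5 kHz mod fs = 10 kHz.
10 kHz ≤ fs/2 = 15.25 kHz, appears at 10 kHz.
55 kHz mod fs = 24.5 kHz.
24.5 kHz > fs/2 = 15.25 kHz, folds to fs − 24.5 kHz = 6 kHz.
Distinct values: {6 kHz, 10 kHz, 13 kHz}.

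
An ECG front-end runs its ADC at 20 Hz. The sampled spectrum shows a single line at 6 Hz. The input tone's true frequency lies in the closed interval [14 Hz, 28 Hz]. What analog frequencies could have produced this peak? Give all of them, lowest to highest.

Frequencies that alias to 6 Hz are k·fs ± 6 Hz for integer k ≥ 0.
k=0: 6 Hz.
k=1: 14 Hz, 26 Hz.
k=2: 34 Hz, 46 Hz.
Within [14 Hz, 28 Hz]: 14 Hz, 26 Hz.

14 Hz, 26 Hz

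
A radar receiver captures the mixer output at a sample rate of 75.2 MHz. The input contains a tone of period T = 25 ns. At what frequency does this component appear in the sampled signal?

35.2 MHz

T = 25 ns → f = 1/T = 40 MHz.
40 MHz > fs/2 = 37.6 MHz, folds to fs − 40 MHz = 35.2 MHz.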